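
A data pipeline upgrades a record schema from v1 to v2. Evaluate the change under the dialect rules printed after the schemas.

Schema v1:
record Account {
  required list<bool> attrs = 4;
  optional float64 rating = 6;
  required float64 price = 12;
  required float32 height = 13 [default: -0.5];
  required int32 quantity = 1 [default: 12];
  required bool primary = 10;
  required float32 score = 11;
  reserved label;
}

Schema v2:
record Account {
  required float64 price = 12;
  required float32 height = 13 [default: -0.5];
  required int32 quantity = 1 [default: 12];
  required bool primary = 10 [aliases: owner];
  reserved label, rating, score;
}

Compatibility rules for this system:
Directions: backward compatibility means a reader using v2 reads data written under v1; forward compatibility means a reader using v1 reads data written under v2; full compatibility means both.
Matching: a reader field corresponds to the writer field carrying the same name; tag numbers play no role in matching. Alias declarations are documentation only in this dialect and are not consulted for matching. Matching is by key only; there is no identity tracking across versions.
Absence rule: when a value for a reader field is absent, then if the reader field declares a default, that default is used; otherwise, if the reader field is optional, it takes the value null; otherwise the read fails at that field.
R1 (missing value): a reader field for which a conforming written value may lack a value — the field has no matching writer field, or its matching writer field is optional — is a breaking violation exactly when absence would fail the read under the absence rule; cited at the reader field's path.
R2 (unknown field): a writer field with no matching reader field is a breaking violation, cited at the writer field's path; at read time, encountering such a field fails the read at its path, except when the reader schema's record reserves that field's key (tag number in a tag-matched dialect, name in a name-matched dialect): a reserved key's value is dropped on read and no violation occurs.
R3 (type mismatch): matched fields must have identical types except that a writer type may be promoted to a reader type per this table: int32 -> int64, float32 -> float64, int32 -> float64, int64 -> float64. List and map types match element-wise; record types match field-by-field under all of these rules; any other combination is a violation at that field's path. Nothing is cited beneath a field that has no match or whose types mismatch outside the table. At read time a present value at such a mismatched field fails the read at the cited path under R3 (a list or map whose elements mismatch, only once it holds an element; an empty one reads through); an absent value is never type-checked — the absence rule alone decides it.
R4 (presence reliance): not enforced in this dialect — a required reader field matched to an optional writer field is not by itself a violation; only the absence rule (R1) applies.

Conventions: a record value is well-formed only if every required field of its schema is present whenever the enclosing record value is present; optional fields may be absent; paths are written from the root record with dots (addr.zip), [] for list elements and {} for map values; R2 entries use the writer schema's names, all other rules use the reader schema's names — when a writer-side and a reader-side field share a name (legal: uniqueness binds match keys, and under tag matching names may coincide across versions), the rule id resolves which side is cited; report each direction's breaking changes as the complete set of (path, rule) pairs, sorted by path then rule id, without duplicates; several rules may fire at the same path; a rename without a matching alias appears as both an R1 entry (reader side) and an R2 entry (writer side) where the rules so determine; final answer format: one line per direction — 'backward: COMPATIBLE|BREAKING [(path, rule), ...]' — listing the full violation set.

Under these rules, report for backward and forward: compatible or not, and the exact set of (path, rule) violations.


backward: BREAKING [(attrs, R2)]; forward: BREAKING [(attrs, R1), (score, R1)]

in Account below, arrows point writer -> reader
backward analysis of Account with v2 as reader and v1 as writer:
  float64 -> float64, writer required: price aligns to price
  float32 -> float32, writer required: height aligns to height
  int32 -> int32, writer required: quantity aligns to quantity
  bool -> bool, writer required: primary aligns to primary
  attrs (writer side), unknown to reader
  rating (writer side), unknown to reader
  score (writer side), unknown to reader
  violation R2 at attrs
  => backward: BREAKING (1)
forward analysis of Account with v1 as reader and v2 as writer:
  no writer field matches reader attrs
  no writer field matches reader rating
  float64 -> float64, writer required: price aligns to price
  float32 -> float32, writer required: height aligns to height
  int32 -> int32, writer required: quantity aligns to quantity
  bool -> bool, writer required: primary aligns to primary
  no writer field matches reader score
  violation R1 at attrs
  violation R1 at score
  => forward: BREAKING (2)


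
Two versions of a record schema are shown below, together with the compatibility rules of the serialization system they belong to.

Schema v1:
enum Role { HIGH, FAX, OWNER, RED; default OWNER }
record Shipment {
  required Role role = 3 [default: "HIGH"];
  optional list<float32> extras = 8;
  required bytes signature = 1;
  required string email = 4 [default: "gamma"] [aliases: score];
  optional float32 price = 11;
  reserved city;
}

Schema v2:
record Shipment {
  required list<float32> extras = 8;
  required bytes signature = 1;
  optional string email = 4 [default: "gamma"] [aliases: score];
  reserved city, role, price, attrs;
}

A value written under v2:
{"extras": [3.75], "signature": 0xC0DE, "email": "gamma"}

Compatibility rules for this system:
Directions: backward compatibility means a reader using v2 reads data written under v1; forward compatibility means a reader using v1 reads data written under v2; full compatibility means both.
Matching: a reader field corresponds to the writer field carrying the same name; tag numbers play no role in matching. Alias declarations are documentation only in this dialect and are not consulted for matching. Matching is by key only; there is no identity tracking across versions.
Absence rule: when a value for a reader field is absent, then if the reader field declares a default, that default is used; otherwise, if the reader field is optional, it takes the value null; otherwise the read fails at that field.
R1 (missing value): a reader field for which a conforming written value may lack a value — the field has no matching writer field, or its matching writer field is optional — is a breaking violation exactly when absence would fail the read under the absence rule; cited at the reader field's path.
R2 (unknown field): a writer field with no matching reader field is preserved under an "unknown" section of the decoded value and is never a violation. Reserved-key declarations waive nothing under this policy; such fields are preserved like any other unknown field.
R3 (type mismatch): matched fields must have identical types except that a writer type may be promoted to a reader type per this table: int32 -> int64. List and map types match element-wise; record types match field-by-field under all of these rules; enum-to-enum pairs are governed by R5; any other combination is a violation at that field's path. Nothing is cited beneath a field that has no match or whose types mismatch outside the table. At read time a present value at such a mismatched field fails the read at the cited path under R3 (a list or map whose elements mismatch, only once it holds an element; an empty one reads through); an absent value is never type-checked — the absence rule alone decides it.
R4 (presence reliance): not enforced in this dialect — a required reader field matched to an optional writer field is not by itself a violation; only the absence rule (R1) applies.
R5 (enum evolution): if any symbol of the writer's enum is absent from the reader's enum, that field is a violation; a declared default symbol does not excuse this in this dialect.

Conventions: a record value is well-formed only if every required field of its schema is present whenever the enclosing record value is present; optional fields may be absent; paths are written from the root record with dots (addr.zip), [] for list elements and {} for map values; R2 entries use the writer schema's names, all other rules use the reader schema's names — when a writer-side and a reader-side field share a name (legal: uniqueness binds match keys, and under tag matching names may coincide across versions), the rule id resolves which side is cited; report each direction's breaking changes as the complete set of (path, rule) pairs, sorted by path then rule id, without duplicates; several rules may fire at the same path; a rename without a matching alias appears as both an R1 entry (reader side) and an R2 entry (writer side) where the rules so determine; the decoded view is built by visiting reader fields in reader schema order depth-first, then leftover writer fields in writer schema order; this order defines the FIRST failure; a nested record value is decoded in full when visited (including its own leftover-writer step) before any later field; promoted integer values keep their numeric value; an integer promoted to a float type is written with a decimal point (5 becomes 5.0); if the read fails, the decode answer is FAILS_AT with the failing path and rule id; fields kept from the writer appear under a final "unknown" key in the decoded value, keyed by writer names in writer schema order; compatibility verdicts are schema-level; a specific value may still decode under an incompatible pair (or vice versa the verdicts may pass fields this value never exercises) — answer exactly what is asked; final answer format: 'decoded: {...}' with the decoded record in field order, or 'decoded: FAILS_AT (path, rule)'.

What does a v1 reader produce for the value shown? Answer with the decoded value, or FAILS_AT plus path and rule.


decoded: {"role": "HIGH", "extras": [3.75], "signature": 0xC0DE, "email": "gamma", "price": null}

in Shipment below, arrows point writer -> reader
migrating the Shipment value to v1:
  role := "HIGH" (no value, default fills)
  extras := [3.75]
  signature := 0xC0DE
  email := "gamma"
  price := null (not supplied -> null)
  => decoded: {"role": "HIGH", "extras": [3.75], "signature": 0xC0DE, "email": "gamma", "price": null}
diffs on Shipment not affecting the asked answer:
  field email in record Shipment: required changed to optional -> no rule fires on it and the decoded Shipment view is identical with or without it
  removed field role from record Shipment (its key "role" joins the reserved list) -> no rule fires on it and the decoded Shipment view is identical with or without it
  removed field price from record Shipment (its key "price" joins the reserved list) -> no rule fires on it and the decoded Shipment view is identical with or without it
  field extras in record Shipment: optional changed to required -> matters for Shipment compatibility verdicts, not for this value's decode


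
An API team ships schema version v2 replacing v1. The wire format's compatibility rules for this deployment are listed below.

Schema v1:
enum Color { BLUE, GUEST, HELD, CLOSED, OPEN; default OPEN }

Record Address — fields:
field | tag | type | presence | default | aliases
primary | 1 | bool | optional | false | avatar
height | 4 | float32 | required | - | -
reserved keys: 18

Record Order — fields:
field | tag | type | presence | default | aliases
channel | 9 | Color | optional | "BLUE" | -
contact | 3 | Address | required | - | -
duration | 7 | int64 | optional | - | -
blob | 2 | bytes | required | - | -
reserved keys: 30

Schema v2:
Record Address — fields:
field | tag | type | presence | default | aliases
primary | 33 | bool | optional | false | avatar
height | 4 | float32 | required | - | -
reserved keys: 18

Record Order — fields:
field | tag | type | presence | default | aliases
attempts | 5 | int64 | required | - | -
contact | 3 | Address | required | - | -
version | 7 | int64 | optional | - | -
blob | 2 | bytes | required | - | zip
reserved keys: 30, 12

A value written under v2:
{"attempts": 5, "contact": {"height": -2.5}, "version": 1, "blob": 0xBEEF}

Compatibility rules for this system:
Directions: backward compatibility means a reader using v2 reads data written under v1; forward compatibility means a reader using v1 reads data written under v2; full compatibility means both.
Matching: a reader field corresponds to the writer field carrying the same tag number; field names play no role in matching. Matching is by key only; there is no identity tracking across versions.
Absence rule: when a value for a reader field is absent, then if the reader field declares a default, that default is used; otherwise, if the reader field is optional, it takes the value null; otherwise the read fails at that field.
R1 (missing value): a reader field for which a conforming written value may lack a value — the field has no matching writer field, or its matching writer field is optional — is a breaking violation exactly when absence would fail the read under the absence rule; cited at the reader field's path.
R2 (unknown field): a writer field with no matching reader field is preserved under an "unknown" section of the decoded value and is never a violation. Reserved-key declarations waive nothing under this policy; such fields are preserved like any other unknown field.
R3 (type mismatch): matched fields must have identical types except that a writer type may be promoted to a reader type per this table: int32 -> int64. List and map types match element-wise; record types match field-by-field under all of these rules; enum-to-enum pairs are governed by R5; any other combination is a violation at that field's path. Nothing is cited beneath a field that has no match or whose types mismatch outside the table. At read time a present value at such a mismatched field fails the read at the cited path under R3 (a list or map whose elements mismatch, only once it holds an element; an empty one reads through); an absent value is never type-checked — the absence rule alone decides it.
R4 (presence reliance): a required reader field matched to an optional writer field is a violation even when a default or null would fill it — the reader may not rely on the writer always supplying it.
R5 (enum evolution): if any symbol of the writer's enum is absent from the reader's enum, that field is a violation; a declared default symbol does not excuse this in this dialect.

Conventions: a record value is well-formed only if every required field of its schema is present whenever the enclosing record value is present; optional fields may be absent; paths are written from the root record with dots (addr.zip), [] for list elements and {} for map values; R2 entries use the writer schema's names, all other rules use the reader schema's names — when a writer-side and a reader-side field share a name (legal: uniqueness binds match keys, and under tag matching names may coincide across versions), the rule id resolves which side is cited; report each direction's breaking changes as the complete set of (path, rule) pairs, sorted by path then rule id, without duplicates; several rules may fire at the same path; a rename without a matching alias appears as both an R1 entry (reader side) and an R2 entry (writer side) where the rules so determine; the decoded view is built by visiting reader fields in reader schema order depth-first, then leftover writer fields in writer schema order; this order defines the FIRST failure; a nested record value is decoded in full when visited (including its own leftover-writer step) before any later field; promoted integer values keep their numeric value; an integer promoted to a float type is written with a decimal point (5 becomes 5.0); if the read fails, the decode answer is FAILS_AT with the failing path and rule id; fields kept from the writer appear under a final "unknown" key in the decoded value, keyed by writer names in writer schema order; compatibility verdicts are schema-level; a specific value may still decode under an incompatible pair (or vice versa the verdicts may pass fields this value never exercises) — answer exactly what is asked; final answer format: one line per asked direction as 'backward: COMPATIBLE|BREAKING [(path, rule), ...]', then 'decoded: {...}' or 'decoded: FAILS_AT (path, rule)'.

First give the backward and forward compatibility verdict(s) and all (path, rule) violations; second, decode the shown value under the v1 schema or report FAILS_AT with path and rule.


in Order below, arrows point writer -> reader
backward pass over Order, reader schema v2, writer schema v1:
  no writer field matches reader attempts
  contact: Address -> Address, writer required; from contact
  version: int64 -> int64, writer optional; from duration
  blob: bytes -> bytes, writer required; from blob
  channel (writer side), unknown to reader
  no writer field matches reader contact.primary
  contact.height: float32 -> float32, writer required; from contact.height
  contact.primary (writer side), unknown to reader
  R1 fires at attempts
  => backward: BREAKING (1)
forward pass over Order, reader schema v1, writer schema v2:
  no writer field matches reader channel
  contact: Address -> Address, writer required; from contact
  duration: int64 -> int64, writer optional; from version
  blob: bytes -> bytes, writer required; from blob
  attempts (writer side), unknown to reader
  no writer field matches reader contact.primary
  contact.height: float32 -> float32, writer required; from contact.height
  contact.primary (writer side), unknown to reader
  nothing fires on Order: forward is COMPATIBLE
migrating the Order value to v1:
  channel := "BLUE" (no value, default fills)
  contact.primary := false (no value, default fills)
  contact.height := -2.5
  duration := 1 (from writer version)
  blob := 0xBEEF
  writer attempts: kept under "unknown"
  => decoded: {"channel": "BLUE", "contact": {"primary": false, "height": -2.5}, "duration": 1, "blob": 0xBEEF, "unknown": {"attempts": 5}}

backward: BREAKING [(attempts, R1)]; forward: COMPATIBLE []; decoded: {"channel": "BLUE", "contact": {"primary": false, "height": -2.5}, "duration": 1, "blob": 0xBEEF, "unknown": {"attempts": 5}}


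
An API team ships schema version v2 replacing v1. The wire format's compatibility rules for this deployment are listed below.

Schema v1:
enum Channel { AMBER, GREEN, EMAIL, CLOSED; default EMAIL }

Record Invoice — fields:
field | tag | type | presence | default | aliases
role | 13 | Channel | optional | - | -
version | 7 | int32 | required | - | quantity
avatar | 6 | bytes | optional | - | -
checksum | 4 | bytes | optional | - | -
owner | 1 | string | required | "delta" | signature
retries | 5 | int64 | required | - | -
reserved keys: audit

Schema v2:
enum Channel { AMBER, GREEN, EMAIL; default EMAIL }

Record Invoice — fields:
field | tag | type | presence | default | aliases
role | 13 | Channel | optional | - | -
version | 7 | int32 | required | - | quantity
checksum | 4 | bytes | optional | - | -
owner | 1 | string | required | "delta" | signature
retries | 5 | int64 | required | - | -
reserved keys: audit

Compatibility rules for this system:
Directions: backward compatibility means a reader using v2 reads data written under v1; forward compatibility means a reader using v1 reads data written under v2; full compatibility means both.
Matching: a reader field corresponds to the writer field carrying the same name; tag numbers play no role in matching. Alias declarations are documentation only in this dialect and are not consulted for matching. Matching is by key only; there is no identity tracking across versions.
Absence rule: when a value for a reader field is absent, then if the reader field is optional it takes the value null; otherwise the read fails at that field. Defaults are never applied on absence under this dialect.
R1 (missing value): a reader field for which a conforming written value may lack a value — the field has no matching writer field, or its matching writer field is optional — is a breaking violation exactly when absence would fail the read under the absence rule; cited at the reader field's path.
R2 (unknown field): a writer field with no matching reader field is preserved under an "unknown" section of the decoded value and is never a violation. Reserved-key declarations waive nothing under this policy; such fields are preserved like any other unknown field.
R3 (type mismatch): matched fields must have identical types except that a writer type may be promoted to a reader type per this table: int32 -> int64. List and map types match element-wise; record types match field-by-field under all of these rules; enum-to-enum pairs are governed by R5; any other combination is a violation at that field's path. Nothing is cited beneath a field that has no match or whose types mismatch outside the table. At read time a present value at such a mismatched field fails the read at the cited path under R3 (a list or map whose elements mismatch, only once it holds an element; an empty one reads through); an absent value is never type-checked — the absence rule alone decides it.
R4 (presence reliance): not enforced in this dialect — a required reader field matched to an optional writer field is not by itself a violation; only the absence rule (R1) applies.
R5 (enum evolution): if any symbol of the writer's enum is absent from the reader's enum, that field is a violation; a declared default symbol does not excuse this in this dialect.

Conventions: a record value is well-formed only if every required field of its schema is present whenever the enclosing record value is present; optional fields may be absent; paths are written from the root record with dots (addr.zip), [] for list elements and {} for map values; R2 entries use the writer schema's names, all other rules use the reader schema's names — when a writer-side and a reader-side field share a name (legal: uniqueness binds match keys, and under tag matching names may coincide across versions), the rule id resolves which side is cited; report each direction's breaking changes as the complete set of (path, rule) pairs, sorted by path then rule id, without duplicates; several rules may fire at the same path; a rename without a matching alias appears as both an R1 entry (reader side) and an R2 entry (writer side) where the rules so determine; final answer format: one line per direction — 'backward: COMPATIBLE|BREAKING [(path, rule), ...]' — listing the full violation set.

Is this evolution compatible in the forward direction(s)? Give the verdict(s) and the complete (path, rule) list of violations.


forward: COMPATIBLE []

in Invoice below, arrows point writer -> reader
checking forward for Invoice: reader v1 against writer v2:
  writer optional, Channel -> Channel: reader role maps from writer role
  writer required, int32 -> int32: reader version maps from writer version
  no writer field matches reader avatar
  writer optional, bytes -> bytes: reader checksum maps from writer checksum
  writer required, string -> string: reader owner maps from writer owner
  writer required, int64 -> int64: reader retries maps from writer retries
  nothing fires on Invoice: forward is COMPATIBLE
the other Invoice changes do not affect what is asked:
  enum Channel (field role in record Invoice): symbol CLOSED removed -> fires only in the backward direction of Invoice, which is not asked here
  removed field avatar from record Invoice -> triggers nothing under Invoice's printed rules — same verdict


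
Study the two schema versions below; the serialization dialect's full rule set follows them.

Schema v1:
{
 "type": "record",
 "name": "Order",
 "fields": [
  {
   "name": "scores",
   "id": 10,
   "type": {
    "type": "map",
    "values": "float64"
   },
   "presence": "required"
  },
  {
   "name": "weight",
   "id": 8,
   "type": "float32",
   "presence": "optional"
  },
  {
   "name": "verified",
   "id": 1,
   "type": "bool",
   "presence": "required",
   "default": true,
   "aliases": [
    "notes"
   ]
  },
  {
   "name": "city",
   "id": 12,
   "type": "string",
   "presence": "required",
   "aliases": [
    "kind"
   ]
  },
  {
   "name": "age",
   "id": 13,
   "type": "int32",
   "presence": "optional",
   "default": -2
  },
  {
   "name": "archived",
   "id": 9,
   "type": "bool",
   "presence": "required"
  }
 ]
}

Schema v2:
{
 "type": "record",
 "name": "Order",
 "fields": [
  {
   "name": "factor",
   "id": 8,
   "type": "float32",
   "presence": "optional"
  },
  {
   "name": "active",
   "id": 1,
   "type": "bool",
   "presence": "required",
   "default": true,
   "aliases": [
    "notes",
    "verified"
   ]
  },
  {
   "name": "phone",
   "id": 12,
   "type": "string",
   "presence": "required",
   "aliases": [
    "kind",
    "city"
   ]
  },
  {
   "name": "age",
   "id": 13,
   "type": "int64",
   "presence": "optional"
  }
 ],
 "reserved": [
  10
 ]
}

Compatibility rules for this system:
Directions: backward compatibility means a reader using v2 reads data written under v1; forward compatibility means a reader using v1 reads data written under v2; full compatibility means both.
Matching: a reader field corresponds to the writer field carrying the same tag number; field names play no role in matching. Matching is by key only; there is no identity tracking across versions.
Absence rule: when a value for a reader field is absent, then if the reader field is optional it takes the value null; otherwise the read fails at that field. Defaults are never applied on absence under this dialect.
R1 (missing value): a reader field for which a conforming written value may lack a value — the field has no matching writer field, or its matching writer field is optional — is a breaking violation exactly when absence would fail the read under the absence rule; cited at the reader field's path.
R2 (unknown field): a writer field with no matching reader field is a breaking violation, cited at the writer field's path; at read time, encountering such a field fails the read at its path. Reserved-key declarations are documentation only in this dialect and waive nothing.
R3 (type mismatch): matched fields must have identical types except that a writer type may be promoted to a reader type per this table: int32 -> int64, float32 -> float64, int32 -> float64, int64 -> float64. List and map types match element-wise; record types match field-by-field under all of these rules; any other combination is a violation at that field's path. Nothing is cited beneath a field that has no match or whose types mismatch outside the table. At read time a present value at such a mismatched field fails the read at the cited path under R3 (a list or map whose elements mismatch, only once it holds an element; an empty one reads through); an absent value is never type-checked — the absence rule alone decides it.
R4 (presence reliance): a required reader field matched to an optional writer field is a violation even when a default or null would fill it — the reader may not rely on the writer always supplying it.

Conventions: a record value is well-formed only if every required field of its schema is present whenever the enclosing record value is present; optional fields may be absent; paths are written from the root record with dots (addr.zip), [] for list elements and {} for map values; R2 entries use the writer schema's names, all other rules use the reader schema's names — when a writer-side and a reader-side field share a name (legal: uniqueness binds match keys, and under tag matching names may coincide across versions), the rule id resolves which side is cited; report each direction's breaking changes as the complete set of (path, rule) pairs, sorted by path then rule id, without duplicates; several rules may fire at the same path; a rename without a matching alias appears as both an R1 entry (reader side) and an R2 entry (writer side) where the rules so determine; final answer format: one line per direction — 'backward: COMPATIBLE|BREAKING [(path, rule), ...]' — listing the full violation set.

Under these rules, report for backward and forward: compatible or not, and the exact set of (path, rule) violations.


the writer's type comes first in each Order pair
backward for Order (reader v2, writer v1):
  float32 -> float32, writer optional: factor aligns to weight
  bool -> bool, writer required: active aligns to verified
  string -> string, writer required: phone aligns to city
  int32 -> int64, writer optional: age aligns to age
  leftover writer field: scores
  leftover writer field: archived
  R2 fires at archived
  R2 fires at scores
  => backward verdict for Order: BREAKING, 2 violation(s)
forward for Order (reader v1, writer v2):
  scores has no writer counterpart
  float32 -> float32, writer optional: weight aligns to factor
  bool -> bool, writer required: verified aligns to active
  string -> string, writer required: city aligns to phone
  int64 -> int32, writer optional: age aligns to age
  archived has no writer counterpart
  R3 fires at age
  R1 fires at archived
  R1 fires at scores
  => forward verdict for Order: BREAKING, 3 violation(s)

backward: BREAKING [(archived, R2), (scores, R2)]; forward: BREAKING [(age, R3), (archived, R1), (scores, R1)]


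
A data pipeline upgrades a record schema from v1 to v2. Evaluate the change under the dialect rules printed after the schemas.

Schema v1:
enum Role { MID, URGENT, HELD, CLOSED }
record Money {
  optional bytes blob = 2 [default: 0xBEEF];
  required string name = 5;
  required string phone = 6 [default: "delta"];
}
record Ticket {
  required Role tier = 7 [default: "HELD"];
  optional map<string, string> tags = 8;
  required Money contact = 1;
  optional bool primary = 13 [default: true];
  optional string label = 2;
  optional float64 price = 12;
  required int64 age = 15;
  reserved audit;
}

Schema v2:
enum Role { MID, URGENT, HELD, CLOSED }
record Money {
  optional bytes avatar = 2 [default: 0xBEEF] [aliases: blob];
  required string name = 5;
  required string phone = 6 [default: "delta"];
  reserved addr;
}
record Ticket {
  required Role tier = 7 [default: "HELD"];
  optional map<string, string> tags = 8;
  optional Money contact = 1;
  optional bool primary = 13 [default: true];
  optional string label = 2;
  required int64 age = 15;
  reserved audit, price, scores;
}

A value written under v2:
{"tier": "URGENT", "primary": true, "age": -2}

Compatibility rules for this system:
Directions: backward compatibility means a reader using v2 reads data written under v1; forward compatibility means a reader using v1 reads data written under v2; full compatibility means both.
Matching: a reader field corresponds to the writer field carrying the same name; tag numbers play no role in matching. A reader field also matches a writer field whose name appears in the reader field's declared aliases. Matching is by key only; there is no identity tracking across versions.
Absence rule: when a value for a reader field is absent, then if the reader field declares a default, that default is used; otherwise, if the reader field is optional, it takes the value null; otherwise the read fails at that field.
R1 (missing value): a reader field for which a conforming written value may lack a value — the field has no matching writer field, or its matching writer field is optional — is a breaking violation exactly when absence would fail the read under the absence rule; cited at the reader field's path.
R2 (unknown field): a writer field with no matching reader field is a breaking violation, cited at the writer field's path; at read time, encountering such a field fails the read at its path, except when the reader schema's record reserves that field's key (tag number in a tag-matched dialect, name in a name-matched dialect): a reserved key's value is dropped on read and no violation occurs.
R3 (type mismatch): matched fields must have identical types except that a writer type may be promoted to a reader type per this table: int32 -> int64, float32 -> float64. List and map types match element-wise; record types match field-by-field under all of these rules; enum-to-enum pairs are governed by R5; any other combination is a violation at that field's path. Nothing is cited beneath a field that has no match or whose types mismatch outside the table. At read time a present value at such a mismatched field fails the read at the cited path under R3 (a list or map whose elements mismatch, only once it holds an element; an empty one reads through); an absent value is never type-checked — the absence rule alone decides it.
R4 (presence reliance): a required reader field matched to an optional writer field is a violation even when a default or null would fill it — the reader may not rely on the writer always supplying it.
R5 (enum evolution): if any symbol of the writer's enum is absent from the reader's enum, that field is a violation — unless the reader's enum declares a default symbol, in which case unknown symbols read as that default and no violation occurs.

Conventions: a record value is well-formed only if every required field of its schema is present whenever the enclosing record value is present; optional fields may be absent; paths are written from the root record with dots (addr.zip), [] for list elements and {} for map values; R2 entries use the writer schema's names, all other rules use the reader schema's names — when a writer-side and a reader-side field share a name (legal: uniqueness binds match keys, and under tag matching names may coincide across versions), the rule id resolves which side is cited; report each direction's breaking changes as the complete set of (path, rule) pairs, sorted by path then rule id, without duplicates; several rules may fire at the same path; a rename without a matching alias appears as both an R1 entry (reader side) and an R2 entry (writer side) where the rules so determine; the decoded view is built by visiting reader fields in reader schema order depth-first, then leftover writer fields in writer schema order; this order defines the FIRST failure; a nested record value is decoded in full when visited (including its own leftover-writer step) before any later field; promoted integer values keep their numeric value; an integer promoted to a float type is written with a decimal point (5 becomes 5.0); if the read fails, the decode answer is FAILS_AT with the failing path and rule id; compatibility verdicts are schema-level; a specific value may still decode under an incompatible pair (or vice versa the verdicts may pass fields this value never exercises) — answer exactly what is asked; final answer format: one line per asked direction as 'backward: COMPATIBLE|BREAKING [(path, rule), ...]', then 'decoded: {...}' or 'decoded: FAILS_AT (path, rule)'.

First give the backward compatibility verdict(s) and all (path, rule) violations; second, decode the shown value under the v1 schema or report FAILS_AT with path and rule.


backward: COMPATIBLE []; decoded: FAILS_AT (contact, R1)

the writer's type comes first in each Ticket pair
backward pass over Ticket, reader schema v2, writer schema v1:
  writer required, Role -> Role: reader tier maps from writer tier
  writer optional, map<string, string> -> map<string, string>: reader tags maps from writer tags
  writer required, Money -> Money: reader contact maps from writer contact
  writer optional, bool -> bool: reader primary maps from writer primary
  writer optional, string -> string: reader label maps from writer label
  writer required, int64 -> int64: reader age maps from writer age
  writer price: unknown to reader
  writer optional, bytes -> bytes: reader contact.avatar maps from writer contact.blob
  writer required, string -> string: reader contact.name maps from writer contact.name
  writer required, string -> string: reader contact.phone maps from writer contact.phone
  => no violations; backward on Ticket: COMPATIBLE
decoding the Ticket value with the v1 reader:
  tier := "URGENT"
  tags := null (not supplied -> null)
  read fails at contact under R1 (no fill)
  => FAILS_AT (contact, R1)
remaining Ticket differences; none change what is asked:
  removed field price from record Ticket (its key "price" joins the reserved list) -> fires no rule on Ticket, leaving the asked answer as it is
  renamed field blob to avatar in record Money (alias blob declared on the renamed field) -> affects forward compatibility only, which is not asked


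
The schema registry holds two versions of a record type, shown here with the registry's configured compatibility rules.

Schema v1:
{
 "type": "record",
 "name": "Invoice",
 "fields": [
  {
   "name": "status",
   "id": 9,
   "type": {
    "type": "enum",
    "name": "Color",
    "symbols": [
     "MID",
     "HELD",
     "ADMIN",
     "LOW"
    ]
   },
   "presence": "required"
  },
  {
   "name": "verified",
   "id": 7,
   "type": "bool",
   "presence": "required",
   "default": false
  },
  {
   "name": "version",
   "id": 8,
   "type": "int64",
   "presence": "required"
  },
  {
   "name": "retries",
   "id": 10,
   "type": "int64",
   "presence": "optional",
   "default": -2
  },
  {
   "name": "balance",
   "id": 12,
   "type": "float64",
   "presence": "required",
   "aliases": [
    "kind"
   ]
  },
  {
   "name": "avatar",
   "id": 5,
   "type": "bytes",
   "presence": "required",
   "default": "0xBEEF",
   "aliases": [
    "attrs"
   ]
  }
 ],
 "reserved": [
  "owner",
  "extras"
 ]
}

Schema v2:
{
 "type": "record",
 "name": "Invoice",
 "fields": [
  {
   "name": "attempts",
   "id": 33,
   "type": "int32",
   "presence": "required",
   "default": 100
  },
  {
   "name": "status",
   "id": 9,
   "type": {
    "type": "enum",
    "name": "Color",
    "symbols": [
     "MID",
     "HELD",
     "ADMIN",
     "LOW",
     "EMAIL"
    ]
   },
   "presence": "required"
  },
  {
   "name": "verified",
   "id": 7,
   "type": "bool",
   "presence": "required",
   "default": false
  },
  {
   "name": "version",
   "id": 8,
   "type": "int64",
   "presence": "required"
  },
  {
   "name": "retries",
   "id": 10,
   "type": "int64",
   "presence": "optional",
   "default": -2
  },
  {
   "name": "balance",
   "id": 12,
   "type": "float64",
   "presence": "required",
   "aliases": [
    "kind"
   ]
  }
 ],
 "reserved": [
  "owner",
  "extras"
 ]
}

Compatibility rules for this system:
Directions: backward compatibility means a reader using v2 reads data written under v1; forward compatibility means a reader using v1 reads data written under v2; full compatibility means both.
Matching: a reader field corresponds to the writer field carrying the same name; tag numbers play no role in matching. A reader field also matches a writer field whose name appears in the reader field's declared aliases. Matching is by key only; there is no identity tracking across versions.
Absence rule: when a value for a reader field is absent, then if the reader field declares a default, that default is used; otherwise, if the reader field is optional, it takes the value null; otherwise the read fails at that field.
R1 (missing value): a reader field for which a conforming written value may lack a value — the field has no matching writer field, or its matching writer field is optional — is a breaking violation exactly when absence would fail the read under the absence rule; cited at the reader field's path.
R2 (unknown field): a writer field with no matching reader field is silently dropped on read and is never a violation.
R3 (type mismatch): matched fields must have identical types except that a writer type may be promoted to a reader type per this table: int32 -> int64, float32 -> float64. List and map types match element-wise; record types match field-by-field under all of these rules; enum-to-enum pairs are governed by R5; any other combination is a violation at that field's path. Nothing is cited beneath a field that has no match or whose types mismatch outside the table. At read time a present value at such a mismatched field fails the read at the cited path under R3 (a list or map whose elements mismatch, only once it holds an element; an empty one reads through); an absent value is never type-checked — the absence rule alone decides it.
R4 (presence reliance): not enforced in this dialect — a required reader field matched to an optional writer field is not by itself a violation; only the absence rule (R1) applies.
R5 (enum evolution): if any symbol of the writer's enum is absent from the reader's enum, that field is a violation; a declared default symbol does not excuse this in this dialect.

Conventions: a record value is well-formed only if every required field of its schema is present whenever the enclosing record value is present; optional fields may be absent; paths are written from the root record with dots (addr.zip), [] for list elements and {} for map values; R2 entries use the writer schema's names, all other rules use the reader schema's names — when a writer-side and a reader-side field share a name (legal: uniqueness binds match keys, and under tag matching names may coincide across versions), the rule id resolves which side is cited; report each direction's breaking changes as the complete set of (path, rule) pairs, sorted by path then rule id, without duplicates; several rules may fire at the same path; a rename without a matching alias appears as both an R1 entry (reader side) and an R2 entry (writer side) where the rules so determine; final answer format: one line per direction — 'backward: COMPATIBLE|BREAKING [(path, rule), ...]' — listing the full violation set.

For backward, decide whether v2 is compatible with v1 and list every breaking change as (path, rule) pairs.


backward: COMPATIBLE []

the writer's type comes first in each Invoice pair
backward analysis of Invoice with v2 as reader and v1 as writer:
  attempts: no writer match
  status: paired with writer status (Color -> Color; writer required)
  verified: paired with writer verified (bool -> bool; writer required)
  version: paired with writer version (int64 -> int64; writer required)
  retries: paired with writer retries (int64 -> int64; writer optional)
  balance: paired with writer balance (float64 -> float64; writer required)
  leftover writer field: avatar
  => backward verdict for Invoice: COMPATIBLE, no violations
remaining Invoice differences; none change what is asked:
  added field attempts to record Invoice: required int32, tag 33, default 100 (in v2 it sits immediately before status) -> triggers nothing under Invoice's printed rules — same verdict
  enum Color (field status in record Invoice): symbol EMAIL added -> matters only for Invoice's forward compatibility — outside the asked direction
  removed field avatar from record Invoice -> triggers nothing under Invoice's printed rules — same verdict
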